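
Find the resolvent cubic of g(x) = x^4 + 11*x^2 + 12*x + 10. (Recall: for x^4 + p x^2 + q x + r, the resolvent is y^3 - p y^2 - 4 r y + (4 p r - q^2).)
h(y) = y^3 - 11*y^2 - 40*y + 296

Identify coefficients: p = 11, q = 12, r = 10.
Plug into h(y) = y^3 - p y^2 - 4 r y + (4 p r - q^2):
  h(y) = y^3 - (11) y^2 - 4*(10) y + (4*(11)*(10) - (12)^2)
       = y^3 + (-11) y^2 + (-40) y + (296).
Simplifying: h(y) = y^3 - 11*y^2 - 40*y + 296.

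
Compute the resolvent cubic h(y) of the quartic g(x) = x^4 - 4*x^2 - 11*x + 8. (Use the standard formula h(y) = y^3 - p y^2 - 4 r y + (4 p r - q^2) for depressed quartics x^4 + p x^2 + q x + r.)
h(y) = y^3 + 4*y^2 - 32*y - 249

Identify coefficients: p = -4, q = -11, r = 8.
Plug into h(y) = y^3 - p y^2 - 4 r y + (4 p r - q^2):
  h(y) = y^3 - (-4) y^2 - 4*(8) y + (4*(-4)*(8) - (-11)^2)
       = y^3 + (4) y^2 + (-32) y + (-249).
Simplifying: h(y) = y^3 + 4*y^2 - 32*y - 249.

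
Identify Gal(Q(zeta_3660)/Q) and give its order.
|Gal(Q(zeta_3660)/Q)| = phi(3660) = 960; group ≅ (Z/3660Z)^* ≅ Z/2Z × Z/2Z × Z/4Z × Z/60Z

The n-th cyclotomic polynomial Φ_3660(x) is the minimal polynomial of zeta_3660 over Q and has degree phi(3660) = 960. So Q(zeta_3660) is a degree-960 Galois extension with Galois group (Z/3660Z)^*. By CRT, (Z/3660Z)^* ≅ (Z/4Z)^* × (Z/3Z)^* × (Z/5Z)^* × (Z/61Z)^*. Each prime-power unit group is (Z/4Z)^* ≅ Z/2Z; (Z/3Z)^* ≅ Z/2Z; (Z/5Z)^* ≅ Z/4Z; (Z/61Z)^* ≅ Z/60Z. Hence Gal(Q(zeta_3660)/Q) ≅ Z/2Z × Z/2Z × Z/4Z × Z/60Z.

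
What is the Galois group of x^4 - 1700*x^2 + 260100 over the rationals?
Gal(K/Q) = Z/2Z (cyclic of order 2)

f factors as (x^2 - 1530)(x^2 - 170), so the splitting field is K = Q(sqrt(1530), sqrt(170)). The squarefree part of 1530 is 170 and the squarefree part of 170 is also 170, so sqrt(1530) and sqrt(170) are both rational multiples of sqrt(170). Hence Q(sqrt(1530)) = Q(sqrt(170)) = Q(sqrt(170)), and the splitting field collapses to a single degree-2 extension with Galois group Z/2Z.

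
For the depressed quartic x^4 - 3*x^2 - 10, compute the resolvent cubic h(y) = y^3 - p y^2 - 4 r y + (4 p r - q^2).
h(y) = y^3 + 3*y^2 + 40*y + 120

Identify coefficients: p = -3, q = 0, r = -10.
Plug into h(y) = y^3 - p y^2 - 4 r y + (4 p r - q^2):
  h(y) = y^3 - (-3) y^2 - 4*(-10) y + (4*(-3)*(-10) - (0)^2)
       = y^3 + (3) y^2 + (40) y + (120).
Simplifying: h(y) = y^3 + 3*y^2 + 40*y + 120.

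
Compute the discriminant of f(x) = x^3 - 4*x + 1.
Δ = 229

For a depressed cubic x^3 + p x + q the discriminant is Δ = -4 p^3 - 27 q^2 = -4*(-4)^3 - 27*(1)^2 = 256 - 27 = 229.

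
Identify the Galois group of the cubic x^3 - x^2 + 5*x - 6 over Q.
Gal(K/Q) = S_3 (symmetric group of order 6)

Compute the discriminant of x^3 + (-1)*x^2 + (5)*x + (-6): Δ = -931. Since Δ is not a rational square, the Galois group is not contained in A_3; it must be the full S_3 (irreducibility of the cubic rules out anything smaller).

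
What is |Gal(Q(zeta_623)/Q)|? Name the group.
|Gal(Q(zeta_623)/Q)| = phi(623) = 528; group ≅ (Z/623Z)^* ≅ Z/6Z × Z/88Z

The n-th cyclotomic polynomial Φ_623(x) is the minimal polynomial of zeta_623 over Q and has degree phi(623) = 528. So Q(zeta_623) is a degree-528 Galois extension with Galois group (Z/623Z)^*. By CRT, (Z/623Z)^* ≅ (Z/7Z)^* × (Z/89Z)^*. Each prime-power unit group is (Z/7Z)^* ≅ Z/6Z; (Z/89Z)^* ≅ Z/88Z. Hence Gal(Q(zeta_623)/Q) ≅ Z/6Z × Z/88Z.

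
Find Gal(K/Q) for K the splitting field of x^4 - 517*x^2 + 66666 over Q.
Gal(K/Q) = V_4 (Klein four-group, Z/2Z × Z/2Z)

f factors as (x^2 - 246)(x^2 - 271), so the splitting field is K = Q(sqrt(246), sqrt(271)). The elements 246, 271, 66666 are all non-squares in Q, so sqrt(246) and sqrt(271) generate independent quadratic extensions. Thus [K:Q] = 4 and Gal(K/Q) is generated by the two order-2 automorphisms sqrt(246) ↦ -sqrt(246) and sqrt(271) ↦ -sqrt(271), giving V_4.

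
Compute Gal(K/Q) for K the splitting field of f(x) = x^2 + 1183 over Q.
Gal(K/Q) = Z/2Z (cyclic of order 2)

x^2 + 1183 is irreducible over Q since -1183 is not a rational square. The splitting field Q(sqrt(-1183)) has degree 2 over Q, and its unique nontrivial automorphism is sqrt(-1183) ↦ -sqrt(-1183). Hence Gal(Q(sqrt(-1183))/Q) = Z/2Z.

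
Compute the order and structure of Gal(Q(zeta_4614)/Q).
|Gal(Q(zeta_4614)/Q)| = phi(4614) = 1536; group ≅ (Z/4614Z)^* ≅ Z/2Z × Z/768Z

The n-th cyclotomic polynomial Φ_4614(x) is the minimal polynomial of zeta_4614 over Q and has degree phi(4614) = 1536. So Q(zeta_4614) is a degree-1536 Galois extension with Galois group (Z/4614Z)^*. By CRT, (Z/4614Z)^* ≅ (Z/2Z)^* × (Z/3Z)^* × (Z/769Z)^*. Each prime-power unit group is (Z/2Z)^* ≅ trivial group (order 1); (Z/3Z)^* ≅ Z/2Z; (Z/769Z)^* ≅ Z/768Z. Hence Gal(Q(zeta_4614)/Q) ≅ Z/2Z × Z/768Z.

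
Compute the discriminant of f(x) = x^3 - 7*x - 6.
Δ = 400

For x^3 + a x^2 + b x + c the discriminant is Δ = 18 a b c - 4 a^3 c + a^2 b^2 - 4 b^3 - 27 c^2.
Plug a = 0, b = -7, c = -6:
  18*(0)*(-7)*(-6) - 4*(0)^3*(-6) + (0)^2*(-7)^2 - 4*(-7)^3 - 27*(-6)^2
  = 0 + (0) + 0 + (1372) + (-972)
  = 400.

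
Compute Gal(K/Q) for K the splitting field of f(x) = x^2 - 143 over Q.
Gal(K/Q) = Z/2Z (cyclic of order 2)

x^2 - 143 is irreducible over Q since 143 is not a rational square. The splitting field Q(sqrt(143)) has degree 2 over Q, and its unique nontrivial automorphism is sqrt(143) ↦ -sqrt(143). Hence Gal(Q(sqrt(143))/Q) = Z/2Z.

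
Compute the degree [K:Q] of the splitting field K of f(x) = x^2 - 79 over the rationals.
[K:Q] = 2

The polynomial x^2 - 79 is irreducible over Q since 79 is not a perfect square. Its splitting field is Q(sqrt(79)), which has degree 2 over Q.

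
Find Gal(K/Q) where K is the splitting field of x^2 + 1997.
Gal(K/Q) = Z/2Z (cyclic of order 2)

x^2 + 1997 is irreducible over Q since -1997 is not a rational square. The splitting field Q(sqrt(-1997)) has degree 2 over Q, and its unique nontrivial automorphism is sqrt(-1997) ↦ -sqrt(-1997). Hence Gal(Q(sqrt(-1997))/Q) = Z/2Z.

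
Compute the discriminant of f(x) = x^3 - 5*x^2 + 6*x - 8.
Δ = -1372

For x^3 + a x^2 + b x + c the discriminant is Δ = 18 a b c - 4 a^3 c + a^2 b^2 - 4 b^3 - 27 c^2.
Plug a = -5, b = 6, c = -8:
  18*(-5)*(6)*(-8) - 4*(-5)^3*(-8) + (-5)^2*(6)^2 - 4*(6)^3 - 27*(-8)^2
  = 4320 + (-4000) + 900 + (-864) + (-1728)
  = -1372.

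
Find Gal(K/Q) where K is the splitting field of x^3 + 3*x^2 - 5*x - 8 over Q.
Gal(K/Q) = S_3 (symmetric group of order 6)

Compute the discriminant of x^3 + (3)*x^2 + (-5)*x + (-8): Δ = 2021. Since Δ is not a rational square, the Galois group is not contained in A_3; it must be the full S_3 (irreducibility of the cubic rules out anything smaller).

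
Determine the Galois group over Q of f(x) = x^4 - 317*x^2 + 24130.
Gal(K/Q) = V_4 (Klein four-group, Z/2Z × Z/2Z)

f factors as (x^2 - 127)(x^2 - 190), so the splitting field is K = Q(sqrt(127), sqrt(190)). The elements 127, 190, 24130 are all non-squares in Q, so sqrt(127) and sqrt(190) generate independent quadratic extensions. Thus [K:Q] = 4 and Gal(K/Q) is generated by the two order-2 automorphisms sqrt(127) ↦ -sqrt(127) and sqrt(190) ↦ -sqrt(190), giving V_4.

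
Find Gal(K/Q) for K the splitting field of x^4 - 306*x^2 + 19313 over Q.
Gal(K/Q) = V_4 (Klein four-group, Z/2Z × Z/2Z)

f factors as (x^2 - 89)(x^2 - 217), so the splitting field is K = Q(sqrt(89), sqrt(217)). The elements 89, 217, 19313 are all non-squares in Q, so sqrt(89) and sqrt(217) generate independent quadratic extensions. Thus [K:Q] = 4 and Gal(K/Q) is generated by the two order-2 automorphisms sqrt(89) ↦ -sqrt(89) and sqrt(217) ↦ -sqrt(217), giving V_4.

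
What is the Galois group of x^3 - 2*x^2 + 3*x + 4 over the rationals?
Gal(K/Q) = S_3 (symmetric group of order 6)

Compute the discriminant of x^3 + (-2)*x^2 + (3)*x + (4): Δ = -808. Since Δ is not a rational square, the Galois group is not contained in A_3; it must be the full S_3 (irreducibility of the cubic rules out anything smaller).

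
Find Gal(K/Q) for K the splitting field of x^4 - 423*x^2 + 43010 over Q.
Gal(K/Q) = V_4 (Klein four-group, Z/2Z × Z/2Z)

f factors as (x^2 - 253)(x^2 - 170), so the splitting field is K = Q(sqrt(253), sqrt(170)). The elements 253, 170, 43010 are all non-squares in Q, so sqrt(253) and sqrt(170) generate independent quadratic extensions. Thus [K:Q] = 4 and Gal(K/Q) is generated by the two order-2 automorphisms sqrt(253) ↦ -sqrt(253) and sqrt(170) ↦ -sqrt(170), giving V_4.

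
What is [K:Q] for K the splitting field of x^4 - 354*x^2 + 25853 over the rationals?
[K:Q] = 4

f factors as (x^2 - 251)(x^2 - 103); the splitting field is K = Q(sqrt(251), sqrt(103)). Since 251, 103, and 25853 are all non-squares in Q, the three subfields Q(sqrt(251)), Q(sqrt(103)), Q(sqrt(25853)) are distinct degree-2 extensions, so [K:Q] = 4 (Klein four Galois group).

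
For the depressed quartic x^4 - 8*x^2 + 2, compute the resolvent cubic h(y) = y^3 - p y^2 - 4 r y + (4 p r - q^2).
h(y) = y^3 + 8*y^2 - 8*y - 64

Identify coefficients: p = -8, q = 0, r = 2.
Plug into h(y) = y^3 - p y^2 - 4 r y + (4 p r - q^2):
  h(y) = y^3 - (-8) y^2 - 4*(2) y + (4*(-8)*(2) - (0)^2)
       = y^3 + (8) y^2 + (-8) y + (-64).
Simplifying: h(y) = y^3 + 8*y^2 - 8*y - 64.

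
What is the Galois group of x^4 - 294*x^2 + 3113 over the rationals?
Gal(K/Q) = V_4 (Klein four-group, Z/2Z × Z/2Z)

f factors as (x^2 - 11)(x^2 - 283), so the splitting field is K = Q(sqrt(11), sqrt(283)). The elements 11, 283, 3113 are all non-squares in Q, so sqrt(11) and sqrt(283) generate independent quadratic extensions. Thus [K:Q] = 4 and Gal(K/Q) is generated by the two order-2 automorphisms sqrt(11) ↦ -sqrt(11) and sqrt(283) ↦ -sqrt(283), giving V_4.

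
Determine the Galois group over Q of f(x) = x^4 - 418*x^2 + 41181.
Gal(K/Q) = V_4 (Klein four-group, Z/2Z × Z/2Z)

f factors as (x^2 - 159)(x^2 - 259), so the splitting field is K = Q(sqrt(159), sqrt(259)). The elements 159, 259, 41181 are all non-squares in Q, so sqrt(159) and sqrt(259) generate independent quadratic extensions. Thus [K:Q] = 4 and Gal(K/Q) is generated by the two order-2 automorphisms sqrt(159) ↦ -sqrt(159) and sqrt(259) ↦ -sqrt(259), giving V_4.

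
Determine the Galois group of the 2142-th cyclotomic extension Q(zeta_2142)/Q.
|Gal(Q(zeta_2142)/Q)| = phi(2142) = 576; group ≅ (Z/2142Z)^* ≅ Z/6Z × Z/6Z × Z/16Z

The n-th cyclotomic polynomial Φ_2142(x) is the minimal polynomial of zeta_2142 over Q and has degree phi(2142) = 576. So Q(zeta_2142) is a degree-576 Galois extension with Galois group (Z/2142Z)^*. By CRT, (Z/2142Z)^* ≅ (Z/2Z)^* × (Z/9Z)^* × (Z/7Z)^* × (Z/17Z)^*. Each prime-power unit group is (Z/2Z)^* ≅ trivial group (order 1); (Z/9Z)^* ≅ Z/6Z; (Z/7Z)^* ≅ Z/6Z; (Z/17Z)^* ≅ Z/16Z. Hence Gal(Q(zeta_2142)/Q) ≅ Z/6Z × Z/6Z × Z/16Z.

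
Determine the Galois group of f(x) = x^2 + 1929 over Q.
Gal(K/Q) = Z/2Z (cyclic of order 2)

x^2 + 1929 is irreducible over Q since -1929 is not a rational square. The splitting field Q(sqrt(-1929)) has degree 2 over Q, and its unique nontrivial automorphism is sqrt(-1929) ↦ -sqrt(-1929). Hence Gal(Q(sqrt(-1929))/Q) = Z/2Z.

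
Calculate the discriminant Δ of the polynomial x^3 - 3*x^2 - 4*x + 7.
Δ = 1345

For x^3 + a x^2 + b x + c the discriminant is Δ = 18 a b c - 4 a^3 c + a^2 b^2 - 4 b^3 - 27 c^2.
Plug a = -3, b = -4, c = 7:
  18*(-3)*(-4)*(7) - 4*(-3)^3*(7) + (-3)^2*(-4)^2 - 4*(-4)^3 - 27*(7)^2
  = 1512 + (756) + 144 + (256) + (-1323)
  = 1345.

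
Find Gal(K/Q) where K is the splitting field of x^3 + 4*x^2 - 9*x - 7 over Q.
Gal(K/Q) = S_3 (symmetric group of order 6)

Compute the discriminant of x^3 + (4)*x^2 + (-9)*x + (-7): Δ = 9217. Since Δ is not a rational square, the Galois group is not contained in A_3; it must be the full S_3 (irreducibility of the cubic rules out anything smaller).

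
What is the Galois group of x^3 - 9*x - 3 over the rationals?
Gal(K/Q) = S_3 (symmetric group of order 6)

Compute the discriminant of x^3 + (0)*x^2 + (-9)*x + (-3): Δ = 2673. Since Δ is not a rational square, the Galois group is not contained in A_3; it must be the full S_3 (irreducibility of the cubic rules out anything smaller).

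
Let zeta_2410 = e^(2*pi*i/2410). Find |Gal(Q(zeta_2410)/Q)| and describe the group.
|Gal(Q(zeta_2410)/Q)| = phi(2410) = 960; group ≅ (Z/2410Z)^* ≅ Z/4Z × Z/240Z

The n-th cyclotomic polynomial Φ_2410(x) is the minimal polynomial of zeta_2410 over Q and has degree phi(2410) = 960. So Q(zeta_2410) is a degree-960 Galois extension with Galois group (Z/2410Z)^*. By CRT, (Z/2410Z)^* ≅ (Z/2Z)^* × (Z/5Z)^* × (Z/241Z)^*. Each prime-power unit group is (Z/2Z)^* ≅ trivial group (order 1); (Z/5Z)^* ≅ Z/4Z; (Z/241Z)^* ≅ Z/240Z. Hence Gal(Q(zeta_2410)/Q) ≅ Z/4Z × Z/240Z.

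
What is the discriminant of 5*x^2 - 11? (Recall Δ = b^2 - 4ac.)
Δ = 220

For a quadratic a x^2 + b x + c the discriminant is Δ = b^2 - 4ac = (0)^2 - 4*(5)*(-11) = 0 - (-220) = 220.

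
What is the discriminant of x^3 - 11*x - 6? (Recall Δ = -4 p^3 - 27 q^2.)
Δ = 4352

For a depressed cubic x^3 + p x + q the discriminant is Δ = -4 p^3 - 27 q^2 = -4*(-11)^3 - 27*(-6)^2 = 5324 - 972 = 4352.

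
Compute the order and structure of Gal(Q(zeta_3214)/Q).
|Gal(Q(zeta_3214)/Q)| = phi(3214) = 1606; group ≅ (Z/3214Z)^* ≅ Z/1606Z

The n-th cyclotomic polynomial Φ_3214(x) is the minimal polynomial of zeta_3214 over Q and has degree phi(3214) = 1606. So Q(zeta_3214) is a degree-1606 Galois extension with Galois group (Z/3214Z)^*. By CRT, (Z/3214Z)^* ≅ (Z/2Z)^* × (Z/1607Z)^*. Each prime-power unit group is (Z/2Z)^* ≅ trivial group (order 1); (Z/1607Z)^* ≅ Z/1606Z. Hence Gal(Q(zeta_3214)/Q) ≅ Z/1606Z.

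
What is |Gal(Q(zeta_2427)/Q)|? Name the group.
|Gal(Q(zeta_2427)/Q)| = phi(2427) = 1616; group ≅ (Z/2427Z)^* ≅ Z/2Z × Z/808Z

The n-th cyclotomic polynomial Φ_2427(x) is the minimal polynomial of zeta_2427 over Q and has degree phi(2427) = 1616. So Q(zeta_2427) is a degree-1616 Galois extension with Galois group (Z/2427Z)^*. By CRT, (Z/2427Z)^* ≅ (Z/3Z)^* × (Z/809Z)^*. Each prime-power unit group is (Z/3Z)^* ≅ Z/2Z; (Z/809Z)^* ≅ Z/808Z. Hence Gal(Q(zeta_2427)/Q) ≅ Z/2Z × Z/808Z.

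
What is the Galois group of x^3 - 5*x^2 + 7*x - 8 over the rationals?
Gal(K/Q) = S_3 (symmetric group of order 6)

Compute the discriminant of x^3 + (-5)*x^2 + (7)*x + (-8): Δ = -835. Since Δ is not a rational square, the Galois group is not contained in A_3; it must be the full S_3 (irreducibility of the cubic rules out anything smaller).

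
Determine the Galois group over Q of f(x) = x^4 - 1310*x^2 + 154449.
Gal(K/Q) = Z/2Z (cyclic of order 2)

f factors as (x^2 - 131)(x^2 - 1179), so the splitting field is K = Q(sqrt(131), sqrt(1179)). The squarefree part of 131 is 131 and the squarefree part of 1179 is also 131, so sqrt(131) and sqrt(1179) are both rational multiples of sqrt(131). Hence Q(sqrt(131)) = Q(sqrt(1179)) = Q(sqrt(131)), and the splitting field collapses to a single degree-2 extension with Galois group Z/2Z.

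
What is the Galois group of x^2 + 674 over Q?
Gal(K/Q) = Z/2Z (cyclic of order 2)

x^2 + 674 is irreducible over Q since -674 is not a rational square. The splitting field Q(sqrt(-674)) has degree 2 over Q, and its unique nontrivial automorphism is sqrt(-674) ↦ -sqrt(-674). Hence Gal(Q(sqrt(-674))/Q) = Z/2Z.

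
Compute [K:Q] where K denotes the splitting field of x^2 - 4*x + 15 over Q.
[K:Q] = 2

The discriminant of x^2 + (-4)*x + (15) is b^2 - 4c = 16 - (60) = -44. Since -44 is not a perfect square in Q, the polynomial is irreducible over Q. Its two roots generate a degree-2 extension, so [K:Q] = 2.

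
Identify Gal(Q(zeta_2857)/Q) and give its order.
|Gal(Q(zeta_2857)/Q)| = phi(2857) = 2856; group ≅ (Z/2857Z)^* ≅ Z/2856Z

The n-th cyclotomic polynomial Φ_2857(x) is the minimal polynomial of zeta_2857 over Q and has degree phi(2857) = 2856. So Q(zeta_2857) is a degree-2856 Galois extension with Galois group (Z/2857Z)^*. (Z/2857Z)^* is cyclic since 2857 is an odd prime power (or 4). Hence Gal(Q(zeta_2857)/Q) ≅ Z/2856Z.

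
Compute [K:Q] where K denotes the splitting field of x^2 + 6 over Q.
[K:Q] = 2

The discriminant of x^2 + (0)*x + (6) is b^2 - 4c = 0 - (24) = -24. Since -24 is not a perfect square in Q, the polynomial is irreducible over Q. Its two roots generate a degree-2 extension, so [K:Q] = 2.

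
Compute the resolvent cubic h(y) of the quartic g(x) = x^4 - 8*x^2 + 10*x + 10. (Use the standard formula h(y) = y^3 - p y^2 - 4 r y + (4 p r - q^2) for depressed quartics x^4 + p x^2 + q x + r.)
h(y) = y^3 + 8*y^2 - 40*y - 420

Identify coefficients: p = -8, q = 10, r = 10.
Plug into h(y) = y^3 - p y^2 - 4 r y + (4 p r - q^2):
  h(y) = y^3 - (-8) y^2 - 4*(10) y + (4*(-8)*(10) - (10)^2)
       = y^3 + (8) y^2 + (-40) y + (-420).
Simplifying: h(y) = y^3 + 8*y^2 - 40*y - 420.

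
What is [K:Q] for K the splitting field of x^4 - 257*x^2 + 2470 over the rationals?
[K:Q] = 4

f factors as (x^2 - 10)(x^2 - 247); the splitting field is K = Q(sqrt(10), sqrt(247)). Since 10, 247, and 2470 are all non-squares in Q, the three subfields Q(sqrt(10)), Q(sqrt(247)), Q(sqrt(2470)) are distinct degree-2 extensions, so [K:Q] = 4 (Klein four Galois group).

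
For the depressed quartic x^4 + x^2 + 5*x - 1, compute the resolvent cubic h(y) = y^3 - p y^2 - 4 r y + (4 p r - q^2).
h(y) = y^3 - y^2 + 4*y - 29

Identify coefficients: p = 1, q = 5, r = -1.
Plug into h(y) = y^3 - p y^2 - 4 r y + (4 p r - q^2):
  h(y) = y^3 - (1) y^2 - 4*(-1) y + (4*(1)*(-1) - (5)^2)
       = y^3 + (-1) y^2 + (4) y + (-29).
Simplifying: h(y) = y^3 - y^2 + 4*y - 29.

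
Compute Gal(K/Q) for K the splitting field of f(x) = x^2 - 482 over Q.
Gal(K/Q) = Z/2Z (cyclic of order 2)

x^2 - 482 is irreducible over Q since 482 is not a rational square. The splitting field Q(sqrt(482)) has degree 2 over Q, and its unique nontrivial automorphism is sqrt(482) ↦ -sqrt(482). Hence Gal(Q(sqrt(482))/Q) = Z/2Z.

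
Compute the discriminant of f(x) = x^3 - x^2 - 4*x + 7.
Δ = -519

For x^3 + a x^2 + b x + c the discriminant is Δ = 18 a b c - 4 a^3 c + a^2 b^2 - 4 b^3 - 27 c^2.
Plug a = -1, b = -4, c = 7:
  18*(-1)*(-4)*(7) - 4*(-1)^3*(7) + (-1)^2*(-4)^2 - 4*(-4)^3 - 27*(7)^2
  = 504 + (28) + 16 + (256) + (-1323)
  = -519.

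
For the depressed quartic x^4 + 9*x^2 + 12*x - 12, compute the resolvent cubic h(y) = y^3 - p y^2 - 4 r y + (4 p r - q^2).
h(y) = y^3 - 9*y^2 + 48*y - 576

Identify coefficients: p = 9, q = 12, r = -12.
Plug into h(y) = y^3 - p y^2 - 4 r y + (4 p r - q^2):
  h(y) = y^3 - (9) y^2 - 4*(-12) y + (4*(9)*(-12) - (12)^2)
       = y^3 + (-9) y^2 + (48) y + (-576).
Simplifying: h(y) = y^3 - 9*y^2 + 48*y - 576.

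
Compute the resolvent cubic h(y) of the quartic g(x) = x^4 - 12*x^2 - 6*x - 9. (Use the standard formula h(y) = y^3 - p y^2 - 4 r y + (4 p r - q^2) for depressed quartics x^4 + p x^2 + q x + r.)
h(y) = y^3 + 12*y^2 + 36*y + 396

Identify coefficients: p = -12, q = -6, r = -9.
Plug into h(y) = y^3 - p y^2 - 4 r y + (4 p r - q^2):
  h(y) = y^3 - (-12) y^2 - 4*(-9) y + (4*(-12)*(-9) - (-6)^2)
       = y^3 + (12) y^2 + (36) y + (396).
Simplifying: h(y) = y^3 + 12*y^2 + 36*y + 396.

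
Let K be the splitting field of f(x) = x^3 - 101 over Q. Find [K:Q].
[K:Q] = 6

x^3 - 101 has one real root r = 101^(1/3) and two complex roots r*zeta_3, r*zeta_3^2 where zeta_3 = e^(2*pi*i/3). The splitting field is Q(r, zeta_3). [Q(r):Q] = 3 and [Q(zeta_3):Q] = 2 with gcd = 1, so [Q(r, zeta_3):Q] = 3 * 2 = 6.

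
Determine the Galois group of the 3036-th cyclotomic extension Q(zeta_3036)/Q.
|Gal(Q(zeta_3036)/Q)| = phi(3036) = 880; group ≅ (Z/3036Z)^* ≅ Z/2Z × Z/2Z × Z/10Z × Z/22Z

The n-th cyclotomic polynomial Φ_3036(x) is the minimal polynomial of zeta_3036 over Q and has degree phi(3036) = 880. So Q(zeta_3036) is a degree-880 Galois extension with Galois group (Z/3036Z)^*. By CRT, (Z/3036Z)^* ≅ (Z/4Z)^* × (Z/3Z)^* × (Z/11Z)^* × (Z/23Z)^*. Each prime-power unit group is (Z/4Z)^* ≅ Z/2Z; (Z/3Z)^* ≅ Z/2Z; (Z/11Z)^* ≅ Z/10Z; (Z/23Z)^* ≅ Z/22Z. Hence Gal(Q(zeta_3036)/Q) ≅ Z/2Z × Z/2Z × Z/10Z × Z/22Z.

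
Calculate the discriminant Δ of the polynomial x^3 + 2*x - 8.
Δ = -1760

For a depressed cubic x^3 + p x + q the discriminant is Δ = -4 p^3 - 27 q^2 = -4*(2)^3 - 27*(-8)^2 = -32 - 1728 = -1760.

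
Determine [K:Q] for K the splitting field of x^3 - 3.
[K:Q] = 6

x^3 - 3 has one real root r = 3^(1/3) and two complex roots r*zeta_3, r*zeta_3^2 where zeta_3 = e^(2*pi*i/3). The splitting field is Q(r, zeta_3). [Q(r):Q] = 3 and [Q(zeta_3):Q] = 2 with gcd = 1, so [Q(r, zeta_3):Q] = 3 * 2 = 6.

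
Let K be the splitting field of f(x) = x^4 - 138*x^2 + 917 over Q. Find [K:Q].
[K:Q] = 4

f factors as (x^2 - 7)(x^2 - 131); the splitting field is K = Q(sqrt(7), sqrt(131)). Since 7, 131, and 917 are all non-squares in Q, the three subfields Q(sqrt(7)), Q(sqrt(131)), Q(sqrt(917)) are distinct degree-2 extensions, so [K:Q] = 4 (Klein four Galois group).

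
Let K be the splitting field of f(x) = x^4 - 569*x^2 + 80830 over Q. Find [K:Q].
[K:Q] = 4

f factors as (x^2 - 295)(x^2 - 274); the splitting field is K = Q(sqrt(295), sqrt(274)). Since 295, 274, and 80830 are all non-squares in Q, the three subfields Q(sqrt(295)), Q(sqrt(274)), Q(sqrt(80830)) are distinct degree-2 extensions, so [K:Q] = 4 (Klein four Galois group).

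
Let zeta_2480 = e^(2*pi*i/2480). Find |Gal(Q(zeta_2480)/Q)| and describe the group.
|Gal(Q(zeta_2480)/Q)| = phi(2480) = 960; group ≅ (Z/2480Z)^* ≅ Z/2Z × Z/4Z × Z/4Z × Z/30Z

The n-th cyclotomic polynomial Φ_2480(x) is the minimal polynomial of zeta_2480 over Q and has degree phi(2480) = 960. So Q(zeta_2480) is a degree-960 Galois extension with Galois group (Z/2480Z)^*. By CRT, (Z/2480Z)^* ≅ (Z/16Z)^* × (Z/5Z)^* × (Z/31Z)^*. Each prime-power unit group is (Z/16Z)^* ≅ Z/2Z × Z/4Z; (Z/5Z)^* ≅ Z/4Z; (Z/31Z)^* ≅ Z/30Z. Hence Gal(Q(zeta_2480)/Q) ≅ Z/2Z × Z/4Z × Z/4Z × Z/30Z.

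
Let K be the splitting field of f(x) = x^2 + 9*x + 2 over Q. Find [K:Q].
[K:Q] = 2

The discriminant of x^2 + (9)*x + (2) is b^2 - 4c = 81 - (8) = 73. Since 73 is not a perfect square in Q, the polynomial is irreducible over Q. Its two roots generate a degree-2 extension, so [K:Q] = 2.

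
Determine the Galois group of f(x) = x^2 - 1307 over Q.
Gal(K/Q) = Z/2Z (cyclic of order 2)

x^2 - 1307 is irreducible over Q since 1307 is not a rational square. The splitting field Q(sqrt(1307)) has degree 2 over Q, and its unique nontrivial automorphism is sqrt(1307) ↦ -sqrt(1307). Hence Gal(Q(sqrt(1307))/Q) = Z/2Z.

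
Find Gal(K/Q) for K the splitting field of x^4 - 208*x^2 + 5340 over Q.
Gal(K/Q) = V_4 (Klein four-group, Z/2Z × Z/2Z)

f factors as (x^2 - 178)(x^2 - 30), so the splitting field is K = Q(sqrt(178), sqrt(30)). The elements 178, 30, 5340 are all non-squares in Q, so sqrt(178) and sqrt(30) generate independent quadratic extensions. Thus [K:Q] = 4 and Gal(K/Q) is generated by the two order-2 automorphisms sqrt(178) ↦ -sqrt(178) and sqrt(30) ↦ -sqrt(30), giving V_4.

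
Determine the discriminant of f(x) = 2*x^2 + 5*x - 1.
Δ = 33

For a quadratic a x^2 + b x + c the discriminant is Δ = b^2 - 4ac = (5)^2 - 4*(2)*(-1) = 25 - (-8) = 33.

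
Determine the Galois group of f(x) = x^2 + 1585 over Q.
Gal(K/Q) = Z/2Z (cyclic of order 2)

x^2 + 1585 is irreducible over Q since -1585 is not a rational square. The splitting field Q(sqrt(-1585)) has degree 2 over Q, and its unique nontrivial automorphism is sqrt(-1585) ↦ -sqrt(-1585). Hence Gal(Q(sqrt(-1585))/Q) = Z/2Z.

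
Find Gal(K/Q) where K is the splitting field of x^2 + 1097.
Gal(K/Q) = Z/2Z (cyclic of order 2)

x^2 + 1097 is irreducible over Q since -1097 is not a rational square. The splitting field Q(sqrt(-1097)) has degree 2 over Q, and its unique nontrivial automorphism is sqrt(-1097) ↦ -sqrt(-1097). Hence Gal(Q(sqrt(-1097))/Q) = Z/2Z.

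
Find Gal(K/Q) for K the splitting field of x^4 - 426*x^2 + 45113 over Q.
Gal(K/Q) = V_4 (Klein four-group, Z/2Z × Z/2Z)

f factors as (x^2 - 197)(x^2 - 229), so the splitting field is K = Q(sqrt(197), sqrt(229)). The elements 197, 229, 45113 are all non-squares in Q, so sqrt(197) and sqrt(229) generate independent quadratic extensions. Thus [K:Q] = 4 and Gal(K/Q) is generated by the two order-2 automorphisms sqrt(197) ↦ -sqrt(197) and sqrt(229) ↦ -sqrt(229), giving V_4.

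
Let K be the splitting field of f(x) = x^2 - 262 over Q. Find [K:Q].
[K:Q] = 2

The polynomial x^2 - 262 is irreducible over Q since 262 is not a perfect square. Its splitting field is Q(sqrt(262)), which has degree 2 over Q.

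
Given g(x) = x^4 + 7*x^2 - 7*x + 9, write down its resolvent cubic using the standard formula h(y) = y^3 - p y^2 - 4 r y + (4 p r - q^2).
h(y) = y^3 - 7*y^2 - 36*y + 203

Identify coefficients: p = 7, q = -7, r = 9.
Plug into h(y) = y^3 - p y^2 - 4 r y + (4 p r - q^2):
  h(y) = y^3 - (7) y^2 - 4*(9) y + (4*(7)*(9) - (-7)^2)
       = y^3 + (-7) y^2 + (-36) y + (203).
Simplifying: h(y) = y^3 - 7*y^2 - 36*y + 203.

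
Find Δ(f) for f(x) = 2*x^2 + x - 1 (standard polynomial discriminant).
Δ = 9

For a quadratic a x^2 + b x + c the discriminant is Δ = b^2 - 4ac = (1)^2 - 4*(2)*(-1) = 1 - (-8) = 9.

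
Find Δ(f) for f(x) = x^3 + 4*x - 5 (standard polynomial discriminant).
Δ = -931

For x^3 + a x^2 + b x + c the discriminant is Δ = 18 a b c - 4 a^3 c + a^2 b^2 - 4 b^3 - 27 c^2.
Plug a = 0, b = 4, c = -5:
  18*(0)*(4)*(-5) - 4*(0)^3*(-5) + (0)^2*(4)^2 - 4*(4)^3 - 27*(-5)^2
  = 0 + (0) + 0 + (-256) + (-675)
  = -931.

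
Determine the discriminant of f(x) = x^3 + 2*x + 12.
Δ = -3920

For a depressed cubic x^3 + p x + q the discriminant is Δ = -4 p^3 - 27 q^2 = -4*(2)^3 - 27*(12)^2 = -32 - 3888 = -3920.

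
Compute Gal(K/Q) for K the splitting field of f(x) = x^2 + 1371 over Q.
Gal(K/Q) = Z/2Z (cyclic of order 2)

x^2 + 1371 is irreducible over Q since -1371 is not a rational square. The splitting field Q(sqrt(-1371)) has degree 2 over Q, and its unique nontrivial automorphism is sqrt(-1371) ↦ -sqrt(-1371). Hence Gal(Q(sqrt(-1371))/Q) = Z/2Z.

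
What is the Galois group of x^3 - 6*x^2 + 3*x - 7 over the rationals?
Gal(K/Q) = S_3 (symmetric group of order 6)

Compute the discriminant of x^3 + (-6)*x^2 + (3)*x + (-7): Δ = -4887. Since Δ is not a rational square, the Galois group is not contained in A_3; it must be the full S_3 (irreducibility of the cubic rules out anything smaller).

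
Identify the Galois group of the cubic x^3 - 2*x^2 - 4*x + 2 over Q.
Gal(K/Q) = S_3 (symmetric group of order 6)

Compute the discriminant of x^3 + (-2)*x^2 + (-4)*x + (2): Δ = 564. Since Δ is not a rational square, the Galois group is not contained in A_3; it must be the full S_3 (irreducibility of the cubic rules out anything smaller).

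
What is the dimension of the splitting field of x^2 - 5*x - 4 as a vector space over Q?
[K:Q] = 2

The discriminant of x^2 + (-5)*x + (-4) is b^2 - 4c = 25 - (-16) = 41. Since 41 is not a perfect square in Q, the polynomial is irreducible over Q. Its two roots generate a degree-2 extension, so [K:Q] = 2.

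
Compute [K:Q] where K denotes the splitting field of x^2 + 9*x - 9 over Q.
[K:Q] = 2

The discriminant of x^2 + (9)*x + (-9) is b^2 - 4c = 81 - (-36) = 117. Since 117 is not a perfect square in Q, the polynomial is irreducible over Q. Its two roots generate a degree-2 extension, so [K:Q] = 2.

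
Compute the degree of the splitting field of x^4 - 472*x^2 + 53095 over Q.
[K:Q] = 4

f factors as (x^2 - 287)(x^2 - 185); the splitting field is K = Q(sqrt(287), sqrt(185)). Since 287, 185, and 53095 are all non-squares in Q, the three subfields Q(sqrt(287)), Q(sqrt(185)), Q(sqrt(53095)) are distinct degree-2 extensions, so [K:Q] = 4 (Klein four Galois group).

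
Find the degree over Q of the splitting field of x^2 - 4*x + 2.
[K:Q] = 2

The discriminant of x^2 + (-4)*x + (2) is b^2 - 4c = 16 - (8) = 8. Since 8 is not a perfect square in Q, the polynomial is irreducible over Q. Its two roots generate a degree-2 extension, so [K:Q] = 2.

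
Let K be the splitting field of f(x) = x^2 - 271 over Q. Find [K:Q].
[K:Q] = 2

The polynomial x^2 - 271 is irreducible over Q since 271 is not a perfect square. Its splitting field is Q(sqrt(271)), which has degree 2 over Q.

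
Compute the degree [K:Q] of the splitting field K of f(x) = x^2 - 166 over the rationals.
[K:Q] = 2

The polynomial x^2 - 166 is irreducible over Q since 166 is not a perfect square. Its splitting field is Q(sqrt(166)), which has degree 2 over Q.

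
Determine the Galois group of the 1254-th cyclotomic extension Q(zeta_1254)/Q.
|Gal(Q(zeta_1254)/Q)| = phi(1254) = 360; group ≅ (Z/1254Z)^* ≅ Z/2Z × Z/10Z × Z/18Z

The n-th cyclotomic polynomial Φ_1254(x) is the minimal polynomial of zeta_1254 over Q and has degree phi(1254) = 360. So Q(zeta_1254) is a degree-360 Galois extension with Galois group (Z/1254Z)^*. By CRT, (Z/1254Z)^* ≅ (Z/2Z)^* × (Z/3Z)^* × (Z/11Z)^* × (Z/19Z)^*. Each prime-power unit group is (Z/2Z)^* ≅ trivial group (order 1); (Z/3Z)^* ≅ Z/2Z; (Z/11Z)^* ≅ Z/10Z; (Z/19Z)^* ≅ Z/18Z. Hence Gal(Q(zeta_1254)/Q) ≅ Z/2Z × Z/10Z × Z/18Z.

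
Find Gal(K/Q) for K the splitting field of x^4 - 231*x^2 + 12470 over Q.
Gal(K/Q) = V_4 (Klein four-group, Z/2Z × Z/2Z)

f factors as (x^2 - 86)(x^2 - 145), so the splitting field is K = Q(sqrt(86), sqrt(145)). The elements 86, 145, 12470 are all non-squares in Q, so sqrt(86) and sqrt(145) generate independent quadratic extensions. Thus [K:Q] = 4 and Gal(K/Q) is generated by the two order-2 automorphisms sqrt(86) ↦ -sqrt(86) and sqrt(145) ↦ -sqrt(145), giving V_4.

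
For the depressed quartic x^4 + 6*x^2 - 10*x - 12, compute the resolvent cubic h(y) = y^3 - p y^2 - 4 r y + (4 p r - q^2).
h(y) = y^3 - 6*y^2 + 48*y - 388

Identify coefficients: p = 6, q = -10, r = -12.
Plug into h(y) = y^3 - p y^2 - 4 r y + (4 p r - q^2):
  h(y) = y^3 - (6) y^2 - 4*(-12) y + (4*(6)*(-12) - (-10)^2)
       = y^3 + (-6) y^2 + (48) y + (-388).
Simplifying: h(y) = y^3 - 6*y^2 + 48*y - 388.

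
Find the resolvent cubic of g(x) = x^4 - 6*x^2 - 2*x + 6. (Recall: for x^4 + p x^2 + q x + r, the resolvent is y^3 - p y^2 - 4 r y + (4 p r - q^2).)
h(y) = y^3 + 6*y^2 - 24*y - 148

Identify coefficients: p = -6, q = -2, r = 6.
Plug into h(y) = y^3 - p y^2 - 4 r y + (4 p r - q^2):
  h(y) = y^3 - (-6) y^2 - 4*(6) y + (4*(-6)*(6) - (-2)^2)
       = y^3 + (6) y^2 + (-24) y + (-148).
Simplifying: h(y) = y^3 + 6*y^2 - 24*y - 148.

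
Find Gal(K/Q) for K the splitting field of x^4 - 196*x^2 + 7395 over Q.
Gal(K/Q) = V_4 (Klein four-group, Z/2Z × Z/2Z)

f factors as (x^2 - 51)(x^2 - 145), so the splitting field is K = Q(sqrt(51), sqrt(145)). The elements 51, 145, 7395 are all non-squares in Q, so sqrt(51) and sqrt(145) generate independent quadratic extensions. Thus [K:Q] = 4 and Gal(K/Q) is generated by the two order-2 automorphisms sqrt(51) ↦ -sqrt(51) and sqrt(145) ↦ -sqrt(145), giving V_4.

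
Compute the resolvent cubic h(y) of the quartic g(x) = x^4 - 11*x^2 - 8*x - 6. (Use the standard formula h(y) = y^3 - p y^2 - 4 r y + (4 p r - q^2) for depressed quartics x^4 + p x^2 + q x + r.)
h(y) = y^3 + 11*y^2 + 24*y + 200

Identify coefficients: p = -11, q = -8, r = -6.
Plug into h(y) = y^3 - p y^2 - 4 r y + (4 p r - q^2):
  h(y) = y^3 - (-11) y^2 - 4*(-6) y + (4*(-11)*(-6) - (-8)^2)
       = y^3 + (11) y^2 + (24) y + (200).
Simplifying: h(y) = y^3 + 11*y^2 + 24*y + 200.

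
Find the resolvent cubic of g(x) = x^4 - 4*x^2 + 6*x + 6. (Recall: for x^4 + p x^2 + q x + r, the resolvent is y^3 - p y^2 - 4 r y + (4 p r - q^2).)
h(y) = y^3 + 4*y^2 - 24*y - 132

Identify coefficients: p = -4, q = 6, r = 6.
Plug into h(y) = y^3 - p y^2 - 4 r y + (4 p r - q^2):
  h(y) = y^3 - (-4) y^2 - 4*(6) y + (4*(-4)*(6) - (6)^2)
       = y^3 + (4) y^2 + (-24) y + (-132).
Simplifying: h(y) = y^3 + 4*y^2 - 24*y - 132.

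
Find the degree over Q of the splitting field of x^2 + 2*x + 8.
[K:Q] = 2

The discriminant of x^2 + (2)*x + (8) is b^2 - 4c = 4 - (32) = -28. Since -28 is not a perfect square in Q, the polynomial is irreducible over Q. Its two roots generate a degree-2 extension, so [K:Q] = 2.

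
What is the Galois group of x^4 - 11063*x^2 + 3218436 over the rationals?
Gal(K/Q) = Z/2Z (cyclic of order 2)

f factors as (x^2 - 10764)(x^2 - 299), so the splitting field is K = Q(sqrt(10764), sqrt(299)). The squarefree part of 10764 is 299 and the squarefree part of 299 is also 299, so sqrt(10764) and sqrt(299) are both rational multiples of sqrt(299). Hence Q(sqrt(10764)) = Q(sqrt(299)) = Q(sqrt(299)), and the splitting field collapses to a single degree-2 extension with Galois group Z/2Z.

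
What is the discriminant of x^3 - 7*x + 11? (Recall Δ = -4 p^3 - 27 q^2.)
Δ = -1895

For a depressed cubic x^3 + p x + q the discriminant is Δ = -4 p^3 - 27 q^2 = -4*(-7)^3 - 27*(11)^2 = 1372 - 3267 = -1895.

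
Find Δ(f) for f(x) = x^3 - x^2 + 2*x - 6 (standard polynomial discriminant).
Δ = -808

For x^3 + a x^2 + b x + c the discriminant is Δ = 18 a b c - 4 a^3 c + a^2 b^2 - 4 b^3 - 27 c^2.
Plug a = -1, b = 2, c = -6:
  18*(-1)*(2)*(-6) - 4*(-1)^3*(-6) + (-1)^2*(2)^2 - 4*(2)^3 - 27*(-6)^2
  = 216 + (-24) + 4 + (-32) + (-972)
  = -808.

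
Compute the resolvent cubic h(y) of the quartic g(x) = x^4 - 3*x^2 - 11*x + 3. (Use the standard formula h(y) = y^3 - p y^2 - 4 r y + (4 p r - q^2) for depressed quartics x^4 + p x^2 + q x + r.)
h(y) = y^3 + 3*y^2 - 12*y - 157

Identify coefficients: p = -3, q = -11, r = 3.
Plug into h(y) = y^3 - p y^2 - 4 r y + (4 p r - q^2):
  h(y) = y^3 - (-3) y^2 - 4*(3) y + (4*(-3)*(3) - (-11)^2)
       = y^3 + (3) y^2 + (-12) y + (-157).
Simplifying: h(y) = y^3 + 3*y^2 - 12*y - 157.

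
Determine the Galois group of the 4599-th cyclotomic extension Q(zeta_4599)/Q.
|Gal(Q(zeta_4599)/Q)| = phi(4599) = 2592; group ≅ (Z/4599Z)^* ≅ Z/6Z × Z/6Z × Z/72Z

The n-th cyclotomic polynomial Φ_4599(x) is the minimal polynomial of zeta_4599 over Q and has degree phi(4599) = 2592. So Q(zeta_4599) is a degree-2592 Galois extension with Galois group (Z/4599Z)^*. By CRT, (Z/4599Z)^* ≅ (Z/9Z)^* × (Z/7Z)^* × (Z/73Z)^*. Each prime-power unit group is (Z/9Z)^* ≅ Z/6Z; (Z/7Z)^* ≅ Z/6Z; (Z/73Z)^* ≅ Z/72Z. Hence Gal(Q(zeta_4599)/Q) ≅ Z/6Z × Z/6Z × Z/72Z.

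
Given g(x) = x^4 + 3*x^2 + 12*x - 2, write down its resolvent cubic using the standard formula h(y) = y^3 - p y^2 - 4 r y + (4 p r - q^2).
h(y) = y^3 - 3*y^2 + 8*y - 168

Identify coefficients: p = 3, q = 12, r = -2.
Plug into h(y) = y^3 - p y^2 - 4 r y + (4 p r - q^2):
  h(y) = y^3 - (3) y^2 - 4*(-2) y + (4*(3)*(-2) - (12)^2)
       = y^3 + (-3) y^2 + (8) y + (-168).
Simplifying: h(y) = y^3 - 3*y^2 + 8*y - 168.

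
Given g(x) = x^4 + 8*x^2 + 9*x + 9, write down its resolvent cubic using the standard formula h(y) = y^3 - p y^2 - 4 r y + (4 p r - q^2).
h(y) = y^3 - 8*y^2 - 36*y + 207

Identify coefficients: p = 8, q = 9, r = 9.
Plug into h(y) = y^3 - p y^2 - 4 r y + (4 p r - q^2):
  h(y) = y^3 - (8) y^2 - 4*(9) y + (4*(8)*(9) - (9)^2)
       = y^3 + (-8) y^2 + (-36) y + (207).
Simplifying: h(y) = y^3 - 8*y^2 - 36*y + 207.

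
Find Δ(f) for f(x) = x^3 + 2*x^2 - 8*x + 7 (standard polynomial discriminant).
Δ = -1259

For x^3 + a x^2 + b x + c the discriminant is Δ = 18 a b c - 4 a^3 c + a^2 b^2 - 4 b^3 - 27 c^2.
Plug a = 2, b = -8, c = 7:
  18*(2)*(-8)*(7) - 4*(2)^3*(7) + (2)^2*(-8)^2 - 4*(-8)^3 - 27*(7)^2
  = -2016 + (-224) + 256 + (2048) + (-1323)
  = -1259.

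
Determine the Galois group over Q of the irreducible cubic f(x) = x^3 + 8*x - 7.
Gal(K/Q) = S_3 (symmetric group of order 6)

Compute the discriminant of x^3 + (0)*x^2 + (8)*x + (-7): Δ = -3371. Since Δ is not a rational square, the Galois group is not contained in A_3; it must be the full S_3 (irreducibility of the cubic rules out anything smaller).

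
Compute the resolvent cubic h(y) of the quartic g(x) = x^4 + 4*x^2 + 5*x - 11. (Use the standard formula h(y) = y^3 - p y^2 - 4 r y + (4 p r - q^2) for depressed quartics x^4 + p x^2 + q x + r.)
h(y) = y^3 - 4*y^2 + 44*y - 201

Identify coefficients: p = 4, q = 5, r = -11.
Plug into h(y) = y^3 - p y^2 - 4 r y + (4 p r - q^2):
  h(y) = y^3 - (4) y^2 - 4*(-11) y + (4*(4)*(-11) - (5)^2)
       = y^3 + (-4) y^2 + (44) y + (-201).
Simplifying: h(y) = y^3 - 4*y^2 + 44*y - 201.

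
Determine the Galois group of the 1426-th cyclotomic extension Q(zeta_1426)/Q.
|Gal(Q(zeta_1426)/Q)| = phi(1426) = 660; group ≅ (Z/1426Z)^* ≅ Z/22Z × Z/30Z

The n-th cyclotomic polynomial Φ_1426(x) is the minimal polynomial of zeta_1426 over Q and has degree phi(1426) = 660. So Q(zeta_1426) is a degree-660 Galois extension with Galois group (Z/1426Z)^*. By CRT, (Z/1426Z)^* ≅ (Z/2Z)^* × (Z/23Z)^* × (Z/31Z)^*. Each prime-power unit group is (Z/2Z)^* ≅ trivial group (order 1); (Z/23Z)^* ≅ Z/22Z; (Z/31Z)^* ≅ Z/30Z. Hence Gal(Q(zeta_1426)/Q) ≅ Z/22Z × Z/30Z.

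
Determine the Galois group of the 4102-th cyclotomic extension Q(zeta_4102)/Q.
|Gal(Q(zeta_4102)/Q)| = phi(4102) = 1752; group ≅ (Z/4102Z)^* ≅ Z/6Z × Z/292Z

The n-th cyclotomic polynomial Φ_4102(x) is the minimal polynomial of zeta_4102 over Q and has degree phi(4102) = 1752. So Q(zeta_4102) is a degree-1752 Galois extension with Galois group (Z/4102Z)^*. By CRT, (Z/4102Z)^* ≅ (Z/2Z)^* × (Z/7Z)^* × (Z/293Z)^*. Each prime-power unit group is (Z/2Z)^* ≅ trivial group (order 1); (Z/7Z)^* ≅ Z/6Z; (Z/293Z)^* ≅ Z/292Z. Hence Gal(Q(zeta_4102)/Q) ≅ Z/6Z × Z/292Z.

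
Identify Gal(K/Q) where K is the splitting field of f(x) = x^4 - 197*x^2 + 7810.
Gal(K/Q) = V_4 (Klein four-group, Z/2Z × Z/2Z)

f factors as (x^2 - 142)(x^2 - 55), so the splitting field is K = Q(sqrt(142), sqrt(55)). The elements 142, 55, 7810 are all non-squares in Q, so sqrt(142) and sqrt(55) generate independent quadratic extensions. Thus [K:Q] = 4 and Gal(K/Q) is generated by the two order-2 automorphisms sqrt(142) ↦ -sqrt(142) and sqrt(55) ↦ -sqrt(55), giving V_4.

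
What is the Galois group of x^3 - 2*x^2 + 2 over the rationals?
Gal(K/Q) = S_3 (symmetric group of order 6)

Compute the discriminant of x^3 + (-2)*x^2 + (0)*x + (2): Δ = -44. Since Δ is not a rational square, the Galois group is not contained in A_3; it must be the full S_3 (irreducibility of the cubic rules out anything smaller).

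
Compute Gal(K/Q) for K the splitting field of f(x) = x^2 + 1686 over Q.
Gal(K/Q) = Z/2Z (cyclic of order 2)

x^2 + 1686 is irreducible over Q since -1686 is not a rational square. The splitting field Q(sqrt(-1686)) has degree 2 over Q, and its unique nontrivial automorphism is sqrt(-1686) ↦ -sqrt(-1686). Hence Gal(Q(sqrt(-1686))/Q) = Z/2Z.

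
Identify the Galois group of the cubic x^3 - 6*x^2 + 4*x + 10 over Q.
Gal(K/Q) = S_3 (symmetric group of order 6)

Compute the discriminant of x^3 + (-6)*x^2 + (4)*x + (10): Δ = 1940. Since Δ is not a rational square, the Galois group is not contained in A_3; it must be the full S_3 (irreducibility of the cubic rules out anything smaller).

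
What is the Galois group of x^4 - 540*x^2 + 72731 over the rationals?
Gal(K/Q) = V_4 (Klein four-group, Z/2Z × Z/2Z)

f factors as (x^2 - 283)(x^2 - 257), so the splitting field is K = Q(sqrt(283), sqrt(257)). The elements 283, 257, 72731 are all non-squares in Q, so sqrt(283) and sqrt(257) generate independent quadratic extensions. Thus [K:Q] = 4 and Gal(K/Q) is generated by the two order-2 automorphisms sqrt(283) ↦ -sqrt(283) and sqrt(257) ↦ -sqrt(257), giving V_4.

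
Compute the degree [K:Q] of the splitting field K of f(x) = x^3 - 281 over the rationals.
[K:Q] = 6

x^3 - 281 has one real root r = 281^(1/3) and two complex roots r*zeta_3, r*zeta_3^2 where zeta_3 = e^(2*pi*i/3). The splitting field is Q(r, zeta_3). [Q(r):Q] = 3 and [Q(zeta_3):Q] = 2 with gcd = 1, so [Q(r, zeta_3):Q] = 3 * 2 = 6.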